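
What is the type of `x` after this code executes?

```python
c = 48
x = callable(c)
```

callable() returns bool

bool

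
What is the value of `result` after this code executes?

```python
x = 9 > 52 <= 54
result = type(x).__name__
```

x is bool; result = 'bool'

'bool'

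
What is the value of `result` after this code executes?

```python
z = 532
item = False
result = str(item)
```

z = 532; item = False; result = 'False'

'False'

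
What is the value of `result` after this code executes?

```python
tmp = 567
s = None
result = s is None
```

tmp = 567; s = None; result = True

True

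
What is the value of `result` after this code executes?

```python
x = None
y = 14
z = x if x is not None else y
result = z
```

x = None; y = 14; z = 14; result = 14

14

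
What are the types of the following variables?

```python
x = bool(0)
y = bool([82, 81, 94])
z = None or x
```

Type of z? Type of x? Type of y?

None or bool returns the bool; bool() returns bool; bool() returns bool

bool, bool, bool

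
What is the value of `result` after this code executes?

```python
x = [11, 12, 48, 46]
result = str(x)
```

x = [11, 12, 48, 46]; result = '[11, 12, 48, 46]'

'[11, 12, 48, 46]'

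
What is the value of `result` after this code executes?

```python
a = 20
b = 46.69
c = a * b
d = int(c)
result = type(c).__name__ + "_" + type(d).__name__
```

a is int; b is float; c is float; d is int; result = 'float_int'

'float_int'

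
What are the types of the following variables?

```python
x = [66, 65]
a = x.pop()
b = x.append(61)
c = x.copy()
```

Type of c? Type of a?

copy() returns list; pop() returns element

list, int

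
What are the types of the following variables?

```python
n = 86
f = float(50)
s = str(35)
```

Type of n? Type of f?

n is assigned a bare integer (no decimal point), so it is an int; f is assigned the result of calling float(), which returns a float

int, float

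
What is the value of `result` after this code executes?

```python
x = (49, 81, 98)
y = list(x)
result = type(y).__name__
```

x is tuple; y is list; result = 'list'

'list'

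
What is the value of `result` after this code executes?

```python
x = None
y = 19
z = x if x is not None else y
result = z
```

x = None; y = 19; z = 19; result = 19

19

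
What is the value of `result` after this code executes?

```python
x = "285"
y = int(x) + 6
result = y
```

x = '285'; y = 291; result = 291

291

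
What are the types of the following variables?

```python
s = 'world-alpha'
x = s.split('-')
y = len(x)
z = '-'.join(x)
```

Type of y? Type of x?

len() returns int; str.split() returns list

int, list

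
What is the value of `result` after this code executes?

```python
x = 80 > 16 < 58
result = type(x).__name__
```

x is bool; result = 'bool'

'bool'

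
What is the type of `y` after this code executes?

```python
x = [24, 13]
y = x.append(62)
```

list.append() returns None (mutates in place)

NoneType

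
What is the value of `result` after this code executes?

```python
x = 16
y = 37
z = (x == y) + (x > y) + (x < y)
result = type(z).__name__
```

x is int; y is int; z is int; result = 'int'

'int'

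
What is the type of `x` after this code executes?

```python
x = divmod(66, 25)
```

divmod() returns tuple of (quotient, remainder)

tuple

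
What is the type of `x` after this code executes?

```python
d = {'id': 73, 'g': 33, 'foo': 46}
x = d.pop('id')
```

dict.pop() returns the value

int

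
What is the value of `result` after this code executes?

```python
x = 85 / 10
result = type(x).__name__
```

x is float; result = 'float'

'float'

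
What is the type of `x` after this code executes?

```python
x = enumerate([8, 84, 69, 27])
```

enumerate() returns an enumerate object

enumerate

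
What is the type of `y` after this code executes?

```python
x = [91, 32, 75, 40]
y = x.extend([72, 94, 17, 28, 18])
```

list.extend() returns None

NoneType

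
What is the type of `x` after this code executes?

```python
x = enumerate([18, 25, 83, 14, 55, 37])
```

enumerate() returns an enumerate object

enumerate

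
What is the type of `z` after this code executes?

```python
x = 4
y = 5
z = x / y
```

int / int = float

float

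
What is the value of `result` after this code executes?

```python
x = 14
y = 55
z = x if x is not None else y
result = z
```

x = 14; y = 55; z = 14; result = 14

14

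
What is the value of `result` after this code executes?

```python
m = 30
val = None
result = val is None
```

m = 30; val = None; result = True

True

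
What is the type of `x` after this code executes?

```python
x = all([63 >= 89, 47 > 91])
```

all() returns bool

bool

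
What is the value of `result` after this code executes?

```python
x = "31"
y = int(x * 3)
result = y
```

x = '31'; y = 313131; result = 313131

313131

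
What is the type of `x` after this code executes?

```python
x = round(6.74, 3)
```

round() with decimal places returns float

float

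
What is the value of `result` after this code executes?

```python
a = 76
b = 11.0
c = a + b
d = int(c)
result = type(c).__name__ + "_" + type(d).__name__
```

a is int; b is float; c is float; d is int; result = 'float_int'

'float_int'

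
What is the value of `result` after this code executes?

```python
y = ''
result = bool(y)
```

y = ''; result = False

False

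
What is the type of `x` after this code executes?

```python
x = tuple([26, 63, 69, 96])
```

tuple() constructor returns tuple

tuple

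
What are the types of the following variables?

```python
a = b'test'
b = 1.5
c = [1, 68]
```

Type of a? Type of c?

a is assigned a bytes literal (b'...' prefix); c is assigned a list literal (square brackets)

bytes, list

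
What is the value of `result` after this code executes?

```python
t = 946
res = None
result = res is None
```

t = 946; res = None; result = True

True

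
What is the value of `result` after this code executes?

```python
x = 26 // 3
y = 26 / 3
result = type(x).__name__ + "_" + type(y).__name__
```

x is int; y is float; result = 'int_float'

'int_float'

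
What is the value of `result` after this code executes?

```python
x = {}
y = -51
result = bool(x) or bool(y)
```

x = {}; y = -51; result = True

True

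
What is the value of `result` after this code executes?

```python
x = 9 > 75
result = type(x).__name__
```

x is bool; result = 'bool'

'bool'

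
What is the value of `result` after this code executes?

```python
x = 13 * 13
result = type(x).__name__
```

x is int; result = 'int'

'int'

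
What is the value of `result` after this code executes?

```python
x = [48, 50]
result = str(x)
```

x = [48, 50]; result = '[48, 50]'

'[48, 50]'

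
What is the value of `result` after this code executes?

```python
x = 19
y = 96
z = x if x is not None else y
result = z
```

x = 19; y = 96; z = 19; result = 19

19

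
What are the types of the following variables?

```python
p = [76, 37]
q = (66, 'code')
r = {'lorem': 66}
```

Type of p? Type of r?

p is assigned a list literal (square brackets); r is assigned a dict literal ({key: value})

list, dict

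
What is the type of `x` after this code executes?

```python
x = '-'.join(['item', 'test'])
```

str.join() returns str

str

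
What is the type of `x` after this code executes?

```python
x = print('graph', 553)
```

print() returns None

NoneType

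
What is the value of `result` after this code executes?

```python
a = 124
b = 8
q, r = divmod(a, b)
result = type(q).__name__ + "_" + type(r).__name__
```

a is int; b is int; q is int; r is int; result = 'int_int'

'int_int'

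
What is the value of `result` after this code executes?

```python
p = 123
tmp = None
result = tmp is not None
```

p = 123; tmp = None; result = False

False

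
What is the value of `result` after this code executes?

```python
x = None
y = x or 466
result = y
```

x = None; y = 466; result = 466

466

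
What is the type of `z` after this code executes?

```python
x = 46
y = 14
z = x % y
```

int % int = int

int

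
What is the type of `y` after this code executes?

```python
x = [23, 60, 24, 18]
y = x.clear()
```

list.clear() returns None

NoneType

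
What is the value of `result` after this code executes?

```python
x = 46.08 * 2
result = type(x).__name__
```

x is float; result = 'float'

'float'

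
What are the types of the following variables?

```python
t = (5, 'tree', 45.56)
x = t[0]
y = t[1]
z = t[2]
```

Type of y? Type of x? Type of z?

tuple[1] is str; tuple[0] is int; tuple[2] is float

str, int, float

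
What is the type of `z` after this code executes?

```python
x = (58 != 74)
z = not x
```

'not' returns bool

bool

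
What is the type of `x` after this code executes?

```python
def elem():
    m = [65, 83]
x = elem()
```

Function without return returns None

NoneType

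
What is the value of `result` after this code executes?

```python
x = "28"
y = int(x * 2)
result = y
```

x = '28'; y = 2828; result = 2828

2828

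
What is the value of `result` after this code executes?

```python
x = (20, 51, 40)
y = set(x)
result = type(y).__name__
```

x is tuple; y is set; result = 'set'

'set'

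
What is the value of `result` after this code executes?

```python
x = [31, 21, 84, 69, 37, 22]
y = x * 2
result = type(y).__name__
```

x is list; y is list; result = 'list'

'list'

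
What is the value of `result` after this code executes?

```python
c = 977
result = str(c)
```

c = 977; result = '977'

'977'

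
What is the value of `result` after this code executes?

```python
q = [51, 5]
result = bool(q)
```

q = [51, 5]; result = True

True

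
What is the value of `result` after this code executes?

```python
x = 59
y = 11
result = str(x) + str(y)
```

x = 59; y = 11; result = '5911'

'5911'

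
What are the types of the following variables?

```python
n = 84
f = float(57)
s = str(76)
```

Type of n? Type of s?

n is assigned a bare integer (no decimal point), so it is an int; s is assigned the result of calling str(), which returns a str

int, str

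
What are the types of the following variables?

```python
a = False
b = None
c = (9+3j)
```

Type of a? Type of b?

a is assigned the constant False, which has type bool; b is assigned None, whose type is NoneType

bool, NoneType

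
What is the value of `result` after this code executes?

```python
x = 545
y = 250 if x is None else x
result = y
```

x = 545; y = 545; result = 545

545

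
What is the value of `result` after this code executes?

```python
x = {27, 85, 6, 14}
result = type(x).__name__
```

x is set; result = 'set'

'set'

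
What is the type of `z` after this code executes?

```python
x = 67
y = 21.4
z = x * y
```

int * float = float

float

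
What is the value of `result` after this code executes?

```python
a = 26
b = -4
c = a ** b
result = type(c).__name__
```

a is int; b is int; c is float; result = 'float'

'float'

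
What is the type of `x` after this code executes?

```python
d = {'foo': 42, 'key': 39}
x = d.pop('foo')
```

dict.pop() returns the value

int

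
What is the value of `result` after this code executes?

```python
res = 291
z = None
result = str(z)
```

res = 291; z = None; result = 'None'

'None'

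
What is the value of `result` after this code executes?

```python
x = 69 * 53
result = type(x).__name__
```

x is int; result = 'int'

'int'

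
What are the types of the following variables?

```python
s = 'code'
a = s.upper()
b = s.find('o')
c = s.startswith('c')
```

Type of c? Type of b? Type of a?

startswith() returns bool; find() returns int; upper() returns str

bool, int, str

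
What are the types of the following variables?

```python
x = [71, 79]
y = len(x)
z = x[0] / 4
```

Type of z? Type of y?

int / int = float; len() returns int

float, int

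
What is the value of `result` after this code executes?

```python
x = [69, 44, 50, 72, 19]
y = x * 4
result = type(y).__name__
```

x is list; y is list; result = 'list'

'list'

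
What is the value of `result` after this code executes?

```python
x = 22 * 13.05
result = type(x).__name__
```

x is float; result = 'float'

'float'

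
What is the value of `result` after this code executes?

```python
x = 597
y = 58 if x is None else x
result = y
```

x = 597; y = 597; result = 597

597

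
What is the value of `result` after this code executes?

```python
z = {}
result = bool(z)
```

z = {}; result = False

False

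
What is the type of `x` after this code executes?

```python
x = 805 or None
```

'or' returns first truthy value

int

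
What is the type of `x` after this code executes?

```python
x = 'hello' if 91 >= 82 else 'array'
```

Both branches of conditional are str

str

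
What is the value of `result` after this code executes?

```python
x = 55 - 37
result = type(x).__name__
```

x is int; result = 'int'

'int'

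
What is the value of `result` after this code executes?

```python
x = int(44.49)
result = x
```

x = 44; result = 44

44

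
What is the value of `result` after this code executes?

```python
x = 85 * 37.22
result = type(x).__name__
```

x is float; result = 'float'

'float'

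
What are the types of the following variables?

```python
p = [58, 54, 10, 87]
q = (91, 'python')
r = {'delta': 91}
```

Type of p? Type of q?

p is assigned a list literal (square brackets); q is assigned a tuple (parenthesized, comma-separated values)

list, tuple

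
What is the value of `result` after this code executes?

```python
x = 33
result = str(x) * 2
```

x = 33; result = '3333'

'3333'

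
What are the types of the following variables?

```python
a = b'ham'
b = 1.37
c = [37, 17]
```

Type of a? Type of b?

a is assigned a bytes literal (b'...' prefix); b is assigned a number with a decimal point, so it is a float

bytes, float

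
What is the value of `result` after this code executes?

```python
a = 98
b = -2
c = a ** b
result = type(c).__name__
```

a is int; b is int; c is float; result = 'float'

'float'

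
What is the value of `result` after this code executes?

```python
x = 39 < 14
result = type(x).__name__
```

x is bool; result = 'bool'

'bool'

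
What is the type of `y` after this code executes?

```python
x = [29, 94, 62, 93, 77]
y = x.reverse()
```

list.reverse() returns None

NoneType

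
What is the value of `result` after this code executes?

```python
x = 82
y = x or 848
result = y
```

x = 82; y = 82; result = 82

82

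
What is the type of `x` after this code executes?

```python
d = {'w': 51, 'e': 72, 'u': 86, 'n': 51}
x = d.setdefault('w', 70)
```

dict.setdefault() returns the (existing or default) value

int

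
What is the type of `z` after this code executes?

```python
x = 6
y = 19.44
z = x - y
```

int - float = float

float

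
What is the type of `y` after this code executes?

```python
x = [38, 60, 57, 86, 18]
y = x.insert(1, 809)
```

list.insert() returns None

NoneType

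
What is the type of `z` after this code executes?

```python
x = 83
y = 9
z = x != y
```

Comparison returns bool

bool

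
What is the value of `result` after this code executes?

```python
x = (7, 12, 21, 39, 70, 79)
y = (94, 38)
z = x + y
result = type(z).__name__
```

x is tuple; y is tuple; z is tuple; result = 'tuple'

'tuple'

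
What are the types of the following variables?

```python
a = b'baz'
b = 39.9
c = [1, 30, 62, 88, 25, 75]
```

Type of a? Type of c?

a is assigned a bytes literal (b'...' prefix); c is assigned a list literal (square brackets)

bytes, list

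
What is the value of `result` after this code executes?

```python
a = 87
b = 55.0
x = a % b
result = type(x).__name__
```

a is int; b is float; x is float; result = 'float'

'float'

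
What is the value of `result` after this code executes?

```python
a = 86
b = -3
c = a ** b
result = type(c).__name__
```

a is int; b is int; c is float; result = 'float'

'float'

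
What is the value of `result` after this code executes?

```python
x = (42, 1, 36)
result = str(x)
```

x = (42, 1, 36); result = '(42, 1, 36)'

'(42, 1, 36)'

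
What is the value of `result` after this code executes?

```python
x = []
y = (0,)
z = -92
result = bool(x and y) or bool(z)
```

x = []; y = (0,); z = -92; result = True

True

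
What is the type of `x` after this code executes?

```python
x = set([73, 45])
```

set() constructor returns set

set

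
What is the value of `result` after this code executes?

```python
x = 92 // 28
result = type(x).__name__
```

x is int; result = 'int'

'int'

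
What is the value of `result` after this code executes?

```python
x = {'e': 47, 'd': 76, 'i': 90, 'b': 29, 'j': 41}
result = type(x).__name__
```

x is dict; result = 'dict'

'dict'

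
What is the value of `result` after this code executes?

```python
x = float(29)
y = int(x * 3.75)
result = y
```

x = 29.0; y = 108; result = 108

108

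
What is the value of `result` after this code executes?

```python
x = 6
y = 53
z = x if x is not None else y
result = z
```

x = 6; y = 53; z = 6; result = 6

6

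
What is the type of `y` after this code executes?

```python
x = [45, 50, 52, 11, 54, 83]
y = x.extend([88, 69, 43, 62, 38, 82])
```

list.extend() returns None

NoneType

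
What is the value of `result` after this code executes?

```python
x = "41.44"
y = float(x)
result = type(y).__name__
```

x is str; y is float; result = 'float'

'float'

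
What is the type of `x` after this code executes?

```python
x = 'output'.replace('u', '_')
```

str.replace() returns str

str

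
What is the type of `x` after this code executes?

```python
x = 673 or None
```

'or' returns first truthy value

int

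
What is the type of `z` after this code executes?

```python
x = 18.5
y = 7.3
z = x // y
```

float // float = float

float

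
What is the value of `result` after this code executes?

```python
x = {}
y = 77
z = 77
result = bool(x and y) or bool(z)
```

x = {}; y = 77; z = 77; result = True

True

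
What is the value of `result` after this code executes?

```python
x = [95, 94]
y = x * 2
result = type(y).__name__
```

x is list; y is list; result = 'list'

'list'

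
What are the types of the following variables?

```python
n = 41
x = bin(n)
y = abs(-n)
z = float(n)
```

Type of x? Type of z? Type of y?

bin() returns str; float() returns float; abs() of int returns int

str, float, int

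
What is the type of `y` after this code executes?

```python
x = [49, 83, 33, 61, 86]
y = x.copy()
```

list.copy() returns list

list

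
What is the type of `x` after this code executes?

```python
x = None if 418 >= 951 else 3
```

418 >= 951 is False, so the else branch is taken

int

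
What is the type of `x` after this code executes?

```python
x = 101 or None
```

'or' returns first truthy value

int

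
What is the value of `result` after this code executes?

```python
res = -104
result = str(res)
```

res = -104; result = '-104'

'-104'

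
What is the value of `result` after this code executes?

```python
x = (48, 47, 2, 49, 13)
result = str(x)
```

x = (48, 47, 2, 49, 13); result = '(48, 47, 2, 49, 13)'

'(48, 47, 2, 49, 13)'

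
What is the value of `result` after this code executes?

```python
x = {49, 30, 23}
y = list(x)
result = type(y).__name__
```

x is set; y is list; result = 'list'

'list'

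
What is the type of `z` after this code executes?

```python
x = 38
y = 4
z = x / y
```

int / int = float

float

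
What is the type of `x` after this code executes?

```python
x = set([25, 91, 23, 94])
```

set() constructor returns set

set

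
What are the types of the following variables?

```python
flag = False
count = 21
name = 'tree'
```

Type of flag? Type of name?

flag is assigned the constant False, which has type bool; name is assigned a quoted string literal, so it is a str

bool, str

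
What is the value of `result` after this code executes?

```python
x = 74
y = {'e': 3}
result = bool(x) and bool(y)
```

x = 74; y = {'e': 3}; result = True

True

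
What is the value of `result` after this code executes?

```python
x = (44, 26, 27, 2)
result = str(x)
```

x = (44, 26, 27, 2); result = '(44, 26, 27, 2)'

'(44, 26, 27, 2)'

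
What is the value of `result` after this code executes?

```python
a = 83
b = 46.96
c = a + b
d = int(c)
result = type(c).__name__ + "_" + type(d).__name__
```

a is int; b is float; c is float; d is int; result = 'float_int'

'float_int'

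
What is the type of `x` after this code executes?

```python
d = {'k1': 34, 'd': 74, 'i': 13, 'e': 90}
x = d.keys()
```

.keys() returns dict_keys view

dict_keys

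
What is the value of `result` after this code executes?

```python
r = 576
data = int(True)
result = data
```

r = 576; data = 1; result = 1

1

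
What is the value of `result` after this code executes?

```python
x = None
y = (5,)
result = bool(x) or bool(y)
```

x = None; y = (5,); result = True

True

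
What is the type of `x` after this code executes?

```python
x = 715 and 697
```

'and' with truthy values returns last operand (int)

int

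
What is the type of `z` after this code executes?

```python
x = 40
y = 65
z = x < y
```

Comparison returns bool

bool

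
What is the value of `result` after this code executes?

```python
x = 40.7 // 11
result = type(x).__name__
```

x is float; result = 'float'

'float'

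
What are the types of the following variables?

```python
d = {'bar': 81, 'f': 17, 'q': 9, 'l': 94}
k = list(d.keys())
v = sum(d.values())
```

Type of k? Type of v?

list() converts to list; sum of ints is int

list, int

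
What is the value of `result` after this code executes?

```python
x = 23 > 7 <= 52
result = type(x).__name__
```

x is bool; result = 'bool'

'bool'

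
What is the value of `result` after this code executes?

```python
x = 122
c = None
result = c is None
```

x = 122; c = None; result = True

True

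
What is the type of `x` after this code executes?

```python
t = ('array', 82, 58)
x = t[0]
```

Index 0 of tuple is a str literal

str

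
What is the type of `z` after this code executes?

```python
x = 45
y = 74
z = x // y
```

int // int = int

int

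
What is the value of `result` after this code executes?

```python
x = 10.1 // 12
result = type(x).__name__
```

x is float; result = 'float'

'float'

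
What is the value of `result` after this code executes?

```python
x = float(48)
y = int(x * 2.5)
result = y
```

x = 48.0; y = 120; result = 120

120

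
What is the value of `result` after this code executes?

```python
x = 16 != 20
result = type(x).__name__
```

x is bool; result = 'bool'

'bool'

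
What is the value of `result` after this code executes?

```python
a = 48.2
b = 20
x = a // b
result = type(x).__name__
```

a is float; b is int; x is float; result = 'float'

'float'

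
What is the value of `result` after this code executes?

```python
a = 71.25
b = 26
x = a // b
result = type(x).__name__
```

a is float; b is int; x is float; result = 'float'

'float'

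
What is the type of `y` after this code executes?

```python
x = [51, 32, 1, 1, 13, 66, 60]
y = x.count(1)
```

list.count() returns int

int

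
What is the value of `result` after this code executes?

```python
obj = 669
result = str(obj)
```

obj = 669; result = '669'

'669'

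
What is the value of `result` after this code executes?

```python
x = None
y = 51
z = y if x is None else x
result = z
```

x = None; y = 51; z = 51; result = 51

51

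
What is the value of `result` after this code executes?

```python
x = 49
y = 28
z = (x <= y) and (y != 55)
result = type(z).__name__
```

x is int; y is int; z is bool; result = 'bool'

'bool'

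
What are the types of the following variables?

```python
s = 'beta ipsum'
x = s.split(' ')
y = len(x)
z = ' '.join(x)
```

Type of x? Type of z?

str.split() returns list; str.join() returns str

list, str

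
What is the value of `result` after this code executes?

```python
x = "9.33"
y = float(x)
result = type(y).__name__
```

x is str; y is float; result = 'float'

'float'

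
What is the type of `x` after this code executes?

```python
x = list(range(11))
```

list(range()) returns list

list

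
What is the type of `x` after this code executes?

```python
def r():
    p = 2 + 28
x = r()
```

Function without return returns None

NoneType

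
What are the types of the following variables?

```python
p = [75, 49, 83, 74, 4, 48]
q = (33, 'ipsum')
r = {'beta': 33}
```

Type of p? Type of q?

p is assigned a list literal (square brackets); q is assigned a tuple (parenthesized, comma-separated values)

list, tuple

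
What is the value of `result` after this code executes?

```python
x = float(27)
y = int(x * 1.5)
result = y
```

x = 27.0; y = 40; result = 40

40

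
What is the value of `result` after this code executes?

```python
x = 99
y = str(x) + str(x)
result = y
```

x = 99; y = '9999'; result = '9999'

'9999'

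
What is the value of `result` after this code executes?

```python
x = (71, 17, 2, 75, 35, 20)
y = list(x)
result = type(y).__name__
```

x is tuple; y is list; result = 'list'

'list'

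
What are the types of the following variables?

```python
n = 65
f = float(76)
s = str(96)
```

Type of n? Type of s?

n is assigned a bare integer (no decimal point), so it is an int; s is assigned the result of calling str(), which returns a str

int, str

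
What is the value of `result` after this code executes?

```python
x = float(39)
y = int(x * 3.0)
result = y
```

x = 39.0; y = 117; result = 117

117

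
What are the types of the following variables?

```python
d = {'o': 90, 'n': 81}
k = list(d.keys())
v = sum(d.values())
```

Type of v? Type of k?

sum of ints is int; list() converts to list

int, list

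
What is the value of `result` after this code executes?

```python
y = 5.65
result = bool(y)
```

y = 5.65; result = True

True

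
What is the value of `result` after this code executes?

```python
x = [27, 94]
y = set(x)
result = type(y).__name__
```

x is list; y is set; result = 'set'

'set'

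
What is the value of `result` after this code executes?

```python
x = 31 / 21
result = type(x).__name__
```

x is float; result = 'float'

'float'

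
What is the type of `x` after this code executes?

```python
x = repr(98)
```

repr() returns str

str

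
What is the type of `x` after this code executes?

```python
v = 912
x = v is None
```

'is' comparison returns bool

bool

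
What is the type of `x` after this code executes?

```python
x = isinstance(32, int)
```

isinstance() returns bool

bool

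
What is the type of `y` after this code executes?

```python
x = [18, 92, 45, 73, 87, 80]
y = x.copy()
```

list.copy() returns list

list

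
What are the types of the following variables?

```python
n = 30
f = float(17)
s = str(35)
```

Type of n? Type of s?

n is assigned a bare integer (no decimal point), so it is an int; s is assigned the result of calling str(), which returns a str

int, str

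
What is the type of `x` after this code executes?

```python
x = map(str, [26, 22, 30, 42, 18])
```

map() returns a map object

map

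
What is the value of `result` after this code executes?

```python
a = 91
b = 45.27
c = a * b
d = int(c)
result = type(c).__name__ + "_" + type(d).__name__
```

a is int; b is float; c is float; d is int; result = 'float_int'

'float_int'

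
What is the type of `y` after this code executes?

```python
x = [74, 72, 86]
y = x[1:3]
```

Slicing a list returns a list

list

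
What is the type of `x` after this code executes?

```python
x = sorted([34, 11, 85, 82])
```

sorted() always returns list

list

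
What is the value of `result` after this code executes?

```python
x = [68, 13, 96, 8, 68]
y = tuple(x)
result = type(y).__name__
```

x is list; y is tuple; result = 'tuple'

'tuple'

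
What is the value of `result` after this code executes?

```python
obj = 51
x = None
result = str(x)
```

obj = 51; x = None; result = 'None'

'None'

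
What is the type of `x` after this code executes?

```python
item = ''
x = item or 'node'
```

'or' returns first truthy value (str)

str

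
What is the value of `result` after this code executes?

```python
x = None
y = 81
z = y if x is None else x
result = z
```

x = None; y = 81; z = 81; result = 81

81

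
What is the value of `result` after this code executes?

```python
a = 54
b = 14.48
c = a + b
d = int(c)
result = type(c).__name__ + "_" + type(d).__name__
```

a is int; b is float; c is float; d is int; result = 'float_int'

'float_int'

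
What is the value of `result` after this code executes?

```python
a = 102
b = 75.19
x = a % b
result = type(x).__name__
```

a is int; b is float; x is float; result = 'float'

'float'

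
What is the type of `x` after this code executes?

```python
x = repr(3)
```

repr() returns str

str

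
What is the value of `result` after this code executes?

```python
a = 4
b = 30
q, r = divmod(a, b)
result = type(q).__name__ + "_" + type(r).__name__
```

a is int; b is int; q is int; r is int; result = 'int_int'

'int_int'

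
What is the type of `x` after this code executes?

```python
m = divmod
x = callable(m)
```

callable() returns bool

bool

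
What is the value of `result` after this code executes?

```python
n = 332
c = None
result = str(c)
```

n = 332; c = None; result = 'None'

'None'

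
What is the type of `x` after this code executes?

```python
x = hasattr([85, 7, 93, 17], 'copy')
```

hasattr() returns bool

bool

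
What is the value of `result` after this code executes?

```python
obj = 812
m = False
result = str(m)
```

obj = 812; m = False; result = 'False'

'False'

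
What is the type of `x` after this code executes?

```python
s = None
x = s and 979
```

'and' returns first falsy value (None)

NoneType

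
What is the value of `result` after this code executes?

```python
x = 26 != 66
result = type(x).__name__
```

x is bool; result = 'bool'

'bool'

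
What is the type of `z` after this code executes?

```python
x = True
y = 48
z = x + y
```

bool + int = int (bool is subclass of int)

int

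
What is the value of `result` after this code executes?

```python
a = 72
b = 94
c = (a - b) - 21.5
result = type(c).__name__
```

a is int; b is int; c is float; result = 'float'

'float'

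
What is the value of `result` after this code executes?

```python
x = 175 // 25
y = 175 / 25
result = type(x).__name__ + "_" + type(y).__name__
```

x is int; y is float; result = 'int_float'

'int_float'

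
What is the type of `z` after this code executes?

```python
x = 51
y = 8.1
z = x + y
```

int + float = float

float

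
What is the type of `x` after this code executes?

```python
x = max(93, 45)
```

max() of ints returns int

int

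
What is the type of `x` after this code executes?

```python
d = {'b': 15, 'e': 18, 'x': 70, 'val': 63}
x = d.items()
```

dict.items() returns dict_items view

dict_items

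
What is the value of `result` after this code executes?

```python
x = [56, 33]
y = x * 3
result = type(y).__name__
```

x is list; y is list; result = 'list'

'list'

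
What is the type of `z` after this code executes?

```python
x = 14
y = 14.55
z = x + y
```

int + float = float

float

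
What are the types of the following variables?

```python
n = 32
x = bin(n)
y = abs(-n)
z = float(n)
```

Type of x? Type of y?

bin() returns str; abs() of int returns int

str, int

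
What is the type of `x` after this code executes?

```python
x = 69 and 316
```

'and' with truthy values returns last operand (int)

int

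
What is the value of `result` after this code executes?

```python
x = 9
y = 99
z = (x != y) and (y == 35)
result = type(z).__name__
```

x is int; y is int; z is bool; result = 'bool'

'bool'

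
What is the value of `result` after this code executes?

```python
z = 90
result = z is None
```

z = 90; result = False

False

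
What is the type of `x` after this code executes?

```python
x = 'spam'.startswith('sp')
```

str.startswith() returns bool

bool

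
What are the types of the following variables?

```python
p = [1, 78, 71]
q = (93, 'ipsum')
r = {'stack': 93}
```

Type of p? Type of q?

p is assigned a list literal (square brackets); q is assigned a tuple (parenthesized, comma-separated values)

list, tuple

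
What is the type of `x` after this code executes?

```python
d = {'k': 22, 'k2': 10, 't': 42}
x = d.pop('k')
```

dict.pop() returns the value

int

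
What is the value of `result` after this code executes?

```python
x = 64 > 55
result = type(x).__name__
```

x is bool; result = 'bool'

'bool'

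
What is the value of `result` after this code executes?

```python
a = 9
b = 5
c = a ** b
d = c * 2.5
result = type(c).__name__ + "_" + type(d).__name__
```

a is int; b is int; c is int; d is float; result = 'int_float'

'int_float'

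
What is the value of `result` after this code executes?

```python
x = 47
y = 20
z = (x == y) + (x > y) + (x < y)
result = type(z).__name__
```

x is int; y is int; z is int; result = 'int'

'int'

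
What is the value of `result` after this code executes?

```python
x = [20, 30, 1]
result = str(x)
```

x = [20, 30, 1]; result = '[20, 30, 1]'

'[20, 30, 1]'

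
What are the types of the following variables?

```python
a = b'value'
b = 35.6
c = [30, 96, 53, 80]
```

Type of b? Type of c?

b is assigned a number with a decimal point, so it is a float; c is assigned a list literal (square brackets)

float, list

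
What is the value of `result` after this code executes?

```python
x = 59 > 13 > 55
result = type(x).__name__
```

x is bool; result = 'bool'

'bool'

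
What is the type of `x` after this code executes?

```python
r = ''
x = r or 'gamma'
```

'or' returns first truthy value (str)

str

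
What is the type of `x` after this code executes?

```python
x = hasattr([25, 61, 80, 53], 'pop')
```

hasattr() returns bool

bool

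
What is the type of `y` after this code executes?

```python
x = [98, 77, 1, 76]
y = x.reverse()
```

list.reverse() returns None

NoneType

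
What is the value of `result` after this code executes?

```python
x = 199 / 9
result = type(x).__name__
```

x is float; result = 'float'

'float'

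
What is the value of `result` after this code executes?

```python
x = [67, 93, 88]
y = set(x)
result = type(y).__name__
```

x is list; y is set; result = 'set'

'set'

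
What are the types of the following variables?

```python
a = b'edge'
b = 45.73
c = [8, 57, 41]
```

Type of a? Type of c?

a is assigned a bytes literal (b'...' prefix); c is assigned a list literal (square brackets)

bytes, list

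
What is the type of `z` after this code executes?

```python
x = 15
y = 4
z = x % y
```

int % int = int

int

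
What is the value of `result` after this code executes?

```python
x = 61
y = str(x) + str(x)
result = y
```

x = 61; y = '6161'; result = '6161'

'6161'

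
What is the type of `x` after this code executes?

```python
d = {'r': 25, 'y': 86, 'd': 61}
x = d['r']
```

Accessing dict[str, int] with str key returns int

int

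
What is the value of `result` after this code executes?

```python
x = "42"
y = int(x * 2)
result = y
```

x = '42'; y = 4242; result = 4242

4242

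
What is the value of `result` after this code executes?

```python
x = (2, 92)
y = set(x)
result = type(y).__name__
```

x is tuple; y is set; result = 'set'

'set'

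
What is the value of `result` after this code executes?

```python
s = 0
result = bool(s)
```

s = 0; result = False

False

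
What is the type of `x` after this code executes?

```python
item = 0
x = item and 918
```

'and' returns first falsy value (0 is int)

int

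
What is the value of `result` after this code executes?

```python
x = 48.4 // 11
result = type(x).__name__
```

x is float; result = 'float'

'float'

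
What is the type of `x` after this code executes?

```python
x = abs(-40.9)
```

abs() of float returns float

float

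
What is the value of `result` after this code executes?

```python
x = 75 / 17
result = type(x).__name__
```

x is float; result = 'float'

'float'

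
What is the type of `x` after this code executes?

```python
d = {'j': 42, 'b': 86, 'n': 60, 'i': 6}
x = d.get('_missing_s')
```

dict.get() returns None when key not found

NoneType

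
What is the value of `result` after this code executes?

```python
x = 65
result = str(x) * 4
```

x = 65; result = '65656565'

'65656565'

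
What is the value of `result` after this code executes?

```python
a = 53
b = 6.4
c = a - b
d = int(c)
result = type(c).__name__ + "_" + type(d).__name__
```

a is int; b is float; c is float; d is int; result = 'float_int'

'float_int'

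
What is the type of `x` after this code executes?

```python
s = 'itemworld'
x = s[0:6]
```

Slicing a str returns str

str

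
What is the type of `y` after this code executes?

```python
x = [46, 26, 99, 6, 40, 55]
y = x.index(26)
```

list.index() returns int

int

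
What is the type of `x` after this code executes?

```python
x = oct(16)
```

oct() returns str representation

str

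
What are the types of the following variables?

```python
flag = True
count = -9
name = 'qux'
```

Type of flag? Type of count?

flag is assigned the constant True, which has type bool; count is assigned a bare integer (no decimal point), so it is an int

bool, int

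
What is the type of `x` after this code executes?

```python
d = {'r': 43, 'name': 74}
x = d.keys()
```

.keys() returns dict_keys view

dict_keys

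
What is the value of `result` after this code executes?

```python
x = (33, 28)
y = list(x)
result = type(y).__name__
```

x is tuple; y is list; result = 'list'

'list'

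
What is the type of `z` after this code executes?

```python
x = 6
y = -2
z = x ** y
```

int ** negative = float

float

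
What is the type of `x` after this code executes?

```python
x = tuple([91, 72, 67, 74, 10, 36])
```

tuple() constructor returns tuple

tuple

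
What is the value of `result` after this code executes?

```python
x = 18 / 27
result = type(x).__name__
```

x is float; result = 'float'

'float'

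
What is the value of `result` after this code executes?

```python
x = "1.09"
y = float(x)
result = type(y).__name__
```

x is str; y is float; result = 'float'

'float'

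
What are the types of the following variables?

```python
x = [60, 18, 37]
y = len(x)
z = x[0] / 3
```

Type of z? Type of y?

int / int = float; len() returns int

float, int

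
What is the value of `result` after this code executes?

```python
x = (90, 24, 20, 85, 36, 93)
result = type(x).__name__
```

x is tuple; result = 'tuple'

'tuple'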